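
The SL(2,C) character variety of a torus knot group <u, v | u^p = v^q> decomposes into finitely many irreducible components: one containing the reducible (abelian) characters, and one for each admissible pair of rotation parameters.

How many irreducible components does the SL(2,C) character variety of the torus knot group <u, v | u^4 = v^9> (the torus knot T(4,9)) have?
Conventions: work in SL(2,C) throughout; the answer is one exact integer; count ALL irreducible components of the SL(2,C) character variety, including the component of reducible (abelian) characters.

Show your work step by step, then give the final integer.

Gamma = < u, v | u^4 = v^9 > (torus knot T(4,9)); the central element u^4 = v^9 acts as +I or -I in any irreducible SL(2,C) representation.
On an irreducible component, tr(u) is locked at 2*cos(pi*alpha/4) for some alpha in 1..3, and tr(v) at 2*cos(pi*beta/9) for some beta in 1..8.
u^4 = (-1)^alpha I and v^9 = (-1)^beta I must agree, so alpha and beta have equal parity.
Enumerate parity-matched pairs: 2*4 odd-odd plus 1*4 even-even gives 12.
components with irreducible characters: 12; plus the single component of reducible (abelian) characters: total 13.

13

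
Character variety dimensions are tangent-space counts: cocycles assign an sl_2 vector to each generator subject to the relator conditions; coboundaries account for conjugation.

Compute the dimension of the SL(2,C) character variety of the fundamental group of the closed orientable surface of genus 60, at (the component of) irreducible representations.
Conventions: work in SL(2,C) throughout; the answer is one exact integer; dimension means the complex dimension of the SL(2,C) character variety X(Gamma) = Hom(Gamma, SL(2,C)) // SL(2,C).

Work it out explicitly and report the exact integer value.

354

The genus-60 surface group: 2g = 120 generators, one relator prod [a_i, b_i].
A cocycle assigns one sl_2 vector per generator subject to the relator condition d_2(z) = 0: dim of the unconstrained space is 3*2g = 360.
At an irreducible rho, H^2 = coker(d_2) vanishes (Poincare duality: H^2 is dual to H^0 = invariants = 0), so d_2 is surjective onto sl_2 and dim Z^1 = 360 - 3 = 357.
As always at irreducible rho, dim B^1 = 3.
Hence dim X = 357 - 3 = 354.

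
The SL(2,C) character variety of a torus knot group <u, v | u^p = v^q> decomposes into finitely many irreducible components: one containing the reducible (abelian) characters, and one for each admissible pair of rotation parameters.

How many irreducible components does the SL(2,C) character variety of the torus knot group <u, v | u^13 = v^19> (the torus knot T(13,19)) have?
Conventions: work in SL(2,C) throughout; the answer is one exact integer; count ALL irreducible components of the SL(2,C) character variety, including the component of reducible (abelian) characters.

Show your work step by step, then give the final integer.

Gamma = < u, v | u^13 = v^19 > (torus knot T(13,19)); the central element u^13 = v^19 acts as +I or -I in any irreducible SL(2,C) representation.
So on each irreducible component the traces are pinned: tr(u) = 2*cos(pi*alpha/13) with 1 <= alpha <= 12, tr(v) = 2*cos(pi*beta/19) with 1 <= beta <= 18.
u^13 = (-1)^alpha I and v^19 = (-1)^beta I must agree, so alpha and beta have equal parity.
Enumerate parity-matched pairs: 6*9 odd-odd plus 6*9 even-even gives 108.
components with irreducible characters: 108; plus the single component of reducible (abelian) characters: total 109.

109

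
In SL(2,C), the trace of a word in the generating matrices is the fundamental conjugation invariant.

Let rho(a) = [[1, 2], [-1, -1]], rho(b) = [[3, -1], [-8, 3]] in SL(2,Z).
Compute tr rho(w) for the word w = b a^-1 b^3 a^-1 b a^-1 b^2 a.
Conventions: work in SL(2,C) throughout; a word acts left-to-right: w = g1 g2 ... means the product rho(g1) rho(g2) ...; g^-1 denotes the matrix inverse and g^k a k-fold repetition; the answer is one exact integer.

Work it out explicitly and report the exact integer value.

-10538298

rho(b) = [[3, -1], [-8, 3]]
... * rho(a^-1) = [[-1, -2], [1, 1]]  ->  [[-4, -7], [11, 19]]
... * rho(b) = [[3, -1], [-8, 3]]  ->  [[44, -17], [-119, 46]]
... * rho(b) = [[3, -1], [-8, 3]]  ->  [[268, -95], [-725, 257]]
... * rho(b) = [[3, -1], [-8, 3]]  ->  [[1564, -553], [-4231, 1496]]
... * rho(a^-1) = [[-1, -2], [1, 1]]  ->  [[-2117, -3681], [5727, 9958]]
... * rho(b) = [[3, -1], [-8, 3]]  ->  [[23097, -8926], [-62483, 24147]]
... * rho(a^-1) = [[-1, -2], [1, 1]]  ->  [[-32023, -55120], [86630, 149113]]
... * rho(b) = [[3, -1], [-8, 3]]  ->  [[344891, -133337], [-933014, 360709]]
... * rho(b) = [[3, -1], [-8, 3]]  ->  [[2101369, -744902], [-5684714, 2015141]]
... * rho(a) = [[1, 2], [-1, -1]]  ->  [[2846271, 4947640], [-7699855, -13384569]]
tr = 2846271 + -13384569 = -10538298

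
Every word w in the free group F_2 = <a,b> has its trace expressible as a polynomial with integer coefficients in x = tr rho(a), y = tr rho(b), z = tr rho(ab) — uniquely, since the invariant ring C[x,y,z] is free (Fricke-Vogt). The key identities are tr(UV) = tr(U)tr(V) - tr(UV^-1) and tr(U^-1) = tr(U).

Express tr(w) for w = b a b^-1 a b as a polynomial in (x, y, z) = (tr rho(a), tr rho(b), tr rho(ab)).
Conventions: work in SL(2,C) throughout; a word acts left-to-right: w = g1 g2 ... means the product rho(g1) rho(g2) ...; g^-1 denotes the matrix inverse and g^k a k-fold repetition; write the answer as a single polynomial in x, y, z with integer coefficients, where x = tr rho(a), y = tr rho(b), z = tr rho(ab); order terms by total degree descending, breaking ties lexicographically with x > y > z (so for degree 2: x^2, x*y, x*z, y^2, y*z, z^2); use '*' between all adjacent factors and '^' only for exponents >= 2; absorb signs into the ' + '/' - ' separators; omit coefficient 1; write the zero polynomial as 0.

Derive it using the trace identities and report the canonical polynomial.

x*y^2*z - x^2*y - y^3 - y*z^2 + x*z + 3*y

apply: trace(b^2 a) = trace(b)*trace(a b) - trace(a)   [square of b] = y*z - x
trace(b^2) = trace(b)*trace(b) - trace(1)   [square of b] = y^2 - 2
trace(a b^2 a) = trace(a)*trace(b^2 a) - trace(b^2)   [square of a] = x*y*z - x^2 - y^2 + 2
trace(a b a b) = trace(b a)*trace(b a) - trace(1)   [split at a repeated b] = z^2 - 2
apply: trace(a b a) = trace(a)*trace(b a) - trace(b)   [square of a] = x*z - y
use: trace(a b^2 a b) = trace(b)*trace(a b a b) - trace(a b a)   [square of b] = y*z^2 - x*z - y
use: trace(b a b^-1 a b) = trace(a b^2 a)*trace(b) - trace(a b^2 a b)   [inverse elimination on b] = x*y^2*z - x^2*y - y^3 - y*z^2 + x*z + 3*y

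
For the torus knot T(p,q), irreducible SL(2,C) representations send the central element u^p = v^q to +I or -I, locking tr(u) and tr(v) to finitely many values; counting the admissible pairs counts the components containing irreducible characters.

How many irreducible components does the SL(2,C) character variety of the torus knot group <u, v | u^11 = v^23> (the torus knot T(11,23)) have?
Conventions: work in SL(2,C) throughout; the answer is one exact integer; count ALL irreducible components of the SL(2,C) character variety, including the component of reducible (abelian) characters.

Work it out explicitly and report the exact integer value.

For T(11,23): irreducibility forces the central element u^11 = v^23 to one of +I, -I.
On an irreducible component, tr(u) is locked at 2*cos(pi*alpha/11) for some alpha in 1..10, and tr(v) at 2*cos(pi*beta/23) for some beta in 1..22.
Consistency of u^11 = (-1)^alpha I with v^23 = (-1)^beta I forces alpha = beta (mod 2).
count pairs: odd alpha (5 choices) x odd beta (11), plus even alpha (5) x even beta (11): 5*11 + 5*11 = 110.
components with irreducible characters: 110; plus the single component of reducible (abelian) characters: total 111.

111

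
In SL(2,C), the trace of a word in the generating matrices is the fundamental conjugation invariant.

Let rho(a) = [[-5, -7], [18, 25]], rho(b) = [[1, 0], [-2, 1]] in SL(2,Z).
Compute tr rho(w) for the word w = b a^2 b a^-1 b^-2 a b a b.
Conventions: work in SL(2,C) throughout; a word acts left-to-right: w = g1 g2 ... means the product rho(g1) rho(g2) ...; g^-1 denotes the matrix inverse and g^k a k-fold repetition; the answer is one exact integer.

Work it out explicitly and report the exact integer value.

12774008

rho(b) = [[1, 0], [-2, 1]]
... * rho(a) = [[-5, -7], [18, 25]]  ->  [[-5, -7], [28, 39]]
... * rho(a) = [[-5, -7], [18, 25]]  ->  [[-101, -140], [562, 779]]
... * rho(b) = [[1, 0], [-2, 1]]  ->  [[179, -140], [-996, 779]]
... * rho(a^-1) = [[25, 7], [-18, -5]]  ->  [[6995, 1953], [-38922, -10867]]
... * rho(b^-1) = [[1, 0], [2, 1]]  ->  [[10901, 1953], [-60656, -10867]]
... * rho(b^-1) = [[1, 0], [2, 1]]  ->  [[14807, 1953], [-82390, -10867]]
... * rho(a) = [[-5, -7], [18, 25]]  ->  [[-38881, -54824], [216344, 305055]]
... * rho(b) = [[1, 0], [-2, 1]]  ->  [[70767, -54824], [-393766, 305055]]
... * rho(a) = [[-5, -7], [18, 25]]  ->  [[-1340667, -1865969], [7459820, 10382737]]
... * rho(b) = [[1, 0], [-2, 1]]  ->  [[2391271, -1865969], [-13305654, 10382737]]
tr = 2391271 + 10382737 = 12774008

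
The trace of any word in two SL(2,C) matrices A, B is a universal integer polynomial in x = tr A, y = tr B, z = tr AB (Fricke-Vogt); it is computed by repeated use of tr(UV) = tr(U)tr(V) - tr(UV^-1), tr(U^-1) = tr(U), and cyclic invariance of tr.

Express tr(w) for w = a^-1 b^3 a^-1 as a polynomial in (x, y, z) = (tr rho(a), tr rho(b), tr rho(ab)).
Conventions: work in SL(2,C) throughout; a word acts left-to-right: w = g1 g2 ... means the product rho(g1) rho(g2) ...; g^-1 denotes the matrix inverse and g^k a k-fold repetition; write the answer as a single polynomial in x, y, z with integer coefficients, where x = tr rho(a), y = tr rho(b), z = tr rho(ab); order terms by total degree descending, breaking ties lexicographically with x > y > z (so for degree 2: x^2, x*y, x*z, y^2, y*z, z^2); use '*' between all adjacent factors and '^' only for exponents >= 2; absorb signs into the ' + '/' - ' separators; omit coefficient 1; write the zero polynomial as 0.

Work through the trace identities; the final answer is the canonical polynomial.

x^2*y^3 - x*y^2*z - 2*x^2*y - y^3 + x*z + 3*y

and trace(b^2) = trace(b)*trace(b) - trace(1) = y^2 - 2
trace(b^3) = trace(b)*trace(b^2) - trace(b) = y^3 - 3*y
trace(a b^2) = trace(b)*trace(a b) - trace(a) = y*z - x
trace(b^3 a) = trace(b)*trace(a b^2) - trace(a b) = y^2*z - x*y - z
and trace(a^-1 b^3) = trace(b^3)*trace(a) - trace(b^3 a) = x*y^3 - y^2*z - 2*x*y + z
trace(a^-1 b^3 a^-1) = trace(a^-1 b^3)*trace(a) - trace(a^-1 b^3 a) = x^2*y^3 - x*y^2*z - 2*x^2*y - y^3 + x*z + 3*y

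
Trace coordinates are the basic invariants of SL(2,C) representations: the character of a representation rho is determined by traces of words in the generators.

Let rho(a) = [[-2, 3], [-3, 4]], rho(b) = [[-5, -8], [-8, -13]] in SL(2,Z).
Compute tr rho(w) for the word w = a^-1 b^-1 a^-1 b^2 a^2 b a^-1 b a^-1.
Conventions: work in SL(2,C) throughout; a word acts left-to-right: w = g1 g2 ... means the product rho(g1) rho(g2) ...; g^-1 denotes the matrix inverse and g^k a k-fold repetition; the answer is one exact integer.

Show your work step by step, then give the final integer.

-8208642

rho(a^-1) = [[4, -3], [3, -2]]
... * rho(b^-1) = [[-13, 8], [8, -5]]  ->  [[-76, 47], [-55, 34]]
... * rho(a^-1) = [[4, -3], [3, -2]]  ->  [[-163, 134], [-118, 97]]
... * rho(b) = [[-5, -8], [-8, -13]]  ->  [[-257, -438], [-186, -317]]
... * rho(b) = [[-5, -8], [-8, -13]]  ->  [[4789, 7750], [3466, 5609]]
... * rho(a) = [[-2, 3], [-3, 4]]  ->  [[-32828, 45367], [-23759, 32834]]
... * rho(a) = [[-2, 3], [-3, 4]]  ->  [[-70445, 82984], [-50984, 60059]]
... * rho(b) = [[-5, -8], [-8, -13]]  ->  [[-311647, -515232], [-225552, -372895]]
... * rho(a^-1) = [[4, -3], [3, -2]]  ->  [[-2792284, 1965405], [-2020893, 1422446]]
... * rho(b) = [[-5, -8], [-8, -13]]  ->  [[-1761820, -3211993], [-1275103, -2324654]]
... * rho(a^-1) = [[4, -3], [3, -2]]  ->  [[-16683259, 11709446], [-12074374, 8474617]]
tr = -16683259 + 8474617 = -8208642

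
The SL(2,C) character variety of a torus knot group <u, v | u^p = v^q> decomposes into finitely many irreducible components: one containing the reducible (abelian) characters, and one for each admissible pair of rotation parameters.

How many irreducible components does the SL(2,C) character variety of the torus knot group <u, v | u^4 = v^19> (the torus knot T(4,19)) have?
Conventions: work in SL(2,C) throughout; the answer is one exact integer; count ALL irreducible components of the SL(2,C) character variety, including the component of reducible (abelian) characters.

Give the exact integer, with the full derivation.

28

For T(4,19): irreducibility forces the central element u^4 = v^19 to one of +I, -I.
So on each irreducible component the traces are pinned: tr(u) = 2*cos(pi*alpha/4) with 1 <= alpha <= 3, tr(v) = 2*cos(pi*beta/19) with 1 <= beta <= 18.
u^4 = (-1)^alpha I and v^19 = (-1)^beta I must agree, so alpha and beta have equal parity.
count pairs: odd alpha (2 choices) x odd beta (9), plus even alpha (1) x even beta (9): 2*9 + 1*9 = 27.
That is 27 components of irreducible characters, and with the reducible (abelian) component the total is 28.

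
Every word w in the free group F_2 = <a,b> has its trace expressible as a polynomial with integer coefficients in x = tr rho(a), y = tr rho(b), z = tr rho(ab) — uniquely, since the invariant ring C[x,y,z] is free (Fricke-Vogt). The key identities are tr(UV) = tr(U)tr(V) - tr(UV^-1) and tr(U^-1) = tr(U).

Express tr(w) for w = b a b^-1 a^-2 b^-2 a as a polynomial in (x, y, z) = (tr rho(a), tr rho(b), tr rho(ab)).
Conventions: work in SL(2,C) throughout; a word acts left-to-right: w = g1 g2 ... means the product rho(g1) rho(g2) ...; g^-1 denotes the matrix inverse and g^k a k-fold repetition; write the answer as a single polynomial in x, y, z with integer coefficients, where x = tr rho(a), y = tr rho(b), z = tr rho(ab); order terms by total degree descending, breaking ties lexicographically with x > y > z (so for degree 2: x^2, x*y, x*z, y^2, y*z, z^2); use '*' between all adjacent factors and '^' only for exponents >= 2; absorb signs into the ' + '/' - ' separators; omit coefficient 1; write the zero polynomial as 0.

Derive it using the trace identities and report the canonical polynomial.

x^2*y^2*z^2 - x^3*y*z - 2*x*y^3*z - x*y*z^3 + x^2*y^2 + y^4 + y^2*z^2 + 5*x*y*z - x^2 - 4*y^2 - z^2 + 2

so trace(a b a) = trace(a) * trace(b a) - trace(b)  (reduce the a square) = x*z - y
reduce: trace(a b a b) = trace(b a) * trace(b a) - trace(1)  (split on b) = z^2 - 2
trace(b^-1 a b a) = trace(a b a) * trace(b) - trace(a b a b)  (eliminate b^-1) = x*y*z - y^2 - z^2 + 2
so trace(b^-1 a b a b^-1) = trace(b^-1 a b a) * trace(b) - trace(b^-1 a b a b)  (eliminate b^-1) = x*y^2*z - y^3 - y*z^2 - x*z + 3*y
trace(a b a^2) = trace(a) * trace(b a^2) - trace(b a)  (reduce the a square) = x^2*z - x*y - z
reduce: trace(b a b) = trace(b) * trace(a b) - trace(a)  (reduce the b square) = y*z - x
so trace(a b a^2 b) = trace(a) * trace(b a b a) - trace(b a b)  (reduce the a square) = x*z^2 - y*z - x
so trace(a b^-1 a b a) = trace(a b a^2) * trace(b) - trace(a b a^2 b)  (eliminate b^-1) = x^2*y*z - x*y^2 - x*z^2 + x
so trace(a b a b a b) = trace(b a) * trace(b a b a) - trace(b^-1 a^-1)  (split on b) = z^3 - 3*z
trace(a b^-1 a b a b) = trace(a b a b a) * trace(b) - trace(a b a b a b)  (eliminate b^-1) = x*y*z^2 - y^2*z - z^3 - x*y + 3*z
reduce: trace(b^-1 a b a b^-1 a) = trace(a b^-1 a b a) * trace(b) - trace(a b^-1 a b a b)  (eliminate b^-1) = x^2*y^2*z - x*y^3 - 2*x*y*z^2 + y^2*z + z^3 + 2*x*y - 3*z
reduce: trace(b^-1 a b a b^-1 a^-1) = trace(b^-1 a b a b^-1) * trace(a) - trace(b^-1 a b a b^-1 a)  (eliminate a^-1) = x*y*z^2 - x^2*z - y^2*z - z^3 + x*y + 3*z
trace(b^-2 a b a b^-1 a^-1) = trace(b^-1 a b a b^-1 a^-1) * trace(b) - trace(b^-1 a b a b^-1 a^-1 b)  (eliminate b^-1) = x*y^2*z^2 - x^2*y*z - y^3*z - y*z^3 + x*y^2 + 3*y*z - x
trace(b^-2 a b a b^-1) = trace(b^-2 a b a) * trace(b) - trace(b^-2 a b a b)  (eliminate b^-1) = x*y^3*z - y^4 - y^2*z^2 - 2*x*y*z + 4*y^2 + z^2 - 2
reduce: trace(b a b^-1 a^-2 b^-2 a) = trace(b^-2 a b a b^-1 a^-1) * trace(a) - trace(b^-2 a b a b^-1)  (eliminate a^-1) = x^2*y^2*z^2 - x^3*y*z - 2*x*y^3*z - x*y*z^3 + x^2*y^2 + y^4 + y^2*z^2 + 5*x*y*z - x^2 - 4*y^2 - z^2 + 2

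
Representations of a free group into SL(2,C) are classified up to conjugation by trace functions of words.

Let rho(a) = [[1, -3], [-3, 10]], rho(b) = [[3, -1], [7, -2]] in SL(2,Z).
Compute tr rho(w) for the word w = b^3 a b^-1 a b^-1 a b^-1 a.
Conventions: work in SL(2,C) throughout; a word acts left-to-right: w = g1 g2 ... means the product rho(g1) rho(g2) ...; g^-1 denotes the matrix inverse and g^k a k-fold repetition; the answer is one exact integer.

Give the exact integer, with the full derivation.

rho(b) = [[3, -1], [7, -2]]
... * rho(b) = [[3, -1], [7, -2]]  ->  [[2, -1], [7, -3]]
... * rho(b) = [[3, -1], [7, -2]]  ->  [[-1, 0], [0, -1]]
... * rho(a) = [[1, -3], [-3, 10]]  ->  [[-1, 3], [3, -10]]
... * rho(b^-1) = [[-2, 1], [-7, 3]]  ->  [[-19, 8], [64, -27]]
... * rho(a) = [[1, -3], [-3, 10]]  ->  [[-43, 137], [145, -462]]
... * rho(b^-1) = [[-2, 1], [-7, 3]]  ->  [[-873, 368], [2944, -1241]]
... * rho(a) = [[1, -3], [-3, 10]]  ->  [[-1977, 6299], [6667, -21242]]
... * rho(b^-1) = [[-2, 1], [-7, 3]]  ->  [[-40139, 16920], [135360, -57059]]
... * rho(a) = [[1, -3], [-3, 10]]  ->  [[-90899, 289617], [306537, -976670]]
tr = -90899 + -976670 = -1067569

-1067569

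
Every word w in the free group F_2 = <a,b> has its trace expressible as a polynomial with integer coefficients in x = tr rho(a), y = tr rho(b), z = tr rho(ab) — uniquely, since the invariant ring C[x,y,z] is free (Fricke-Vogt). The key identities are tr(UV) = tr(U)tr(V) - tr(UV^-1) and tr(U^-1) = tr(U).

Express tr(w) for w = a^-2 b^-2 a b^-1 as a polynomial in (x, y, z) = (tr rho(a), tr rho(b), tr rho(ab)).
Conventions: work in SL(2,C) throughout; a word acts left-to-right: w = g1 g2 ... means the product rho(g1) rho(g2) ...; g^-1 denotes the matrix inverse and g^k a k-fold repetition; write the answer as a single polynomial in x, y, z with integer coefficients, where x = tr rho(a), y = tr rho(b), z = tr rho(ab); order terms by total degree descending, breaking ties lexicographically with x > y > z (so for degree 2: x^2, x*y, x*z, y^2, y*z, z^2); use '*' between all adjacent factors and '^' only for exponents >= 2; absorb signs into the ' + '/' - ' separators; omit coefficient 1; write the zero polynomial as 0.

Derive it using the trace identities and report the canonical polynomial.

trace(b^-1) = trace(b) = y
trace(b^-2) = trace(b^-1) * trace(b) - trace(1)   [inverse elimination on b] = y^2 - 2
apply: trace(a b^-1) = trace(a) * trace(b) - trace(a b)   [inverse elimination on b] = x*y - z
use: trace(b^-2 a) = trace(a b^-1) * trace(b) - trace(a)   [inverse elimination on b] = x*y^2 - y*z - x
apply: trace(a^-1 b^-2) = trace(b^-2) * trace(a) - trace(b^-2 a)   [inverse elimination on a] = y*z - x
trace(a b a) = trace(a) * trace(b a) - trace(b)   [square of a] = x*z - y
trace(a b a b) = trace(a b) * trace(a b) - trace(1)   [split at a repeated a] = z^2 - 2
trace(a b a b^-1) = trace(a b a) * trace(b) - trace(a b a b)   [inverse elimination on b] = x*y*z - y^2 - z^2 + 2
trace(b^-2 a b a) = trace(a b a b^-1) * trace(b) - trace(a b a)   [inverse elimination on b] = x*y^2*z - y^3 - y*z^2 - x*z + 3*y
apply: trace(a^-1 b^-2 a b) = trace(b^-2 a b) * trace(a) - trace(b^-2 a b a)   [inverse elimination on a] = -x*y^2*z + x^2*y + y^3 + y*z^2 - 3*y
apply: trace(a^-2 b^-2 a b) = trace(a^-1 b^-2 a b) * trace(a) - trace(a^-1 b^-2 a b a)   [inverse elimination on a] = -x^2*y^2*z + x^3*y + x*y^3 + x*y*z^2 - 4*x*y + z
trace(a^-2 b^-2 a b^-1) = trace(a^-2 b^-2 a) * trace(b) - trace(a^-2 b^-2 a b)   [inverse elimination on b] = x^2*y^2*z - x^3*y - x*y^3 - x*y*z^2 + y^2*z + 3*x*y - z

x^2*y^2*z - x^3*y - x*y^3 - x*y*z^2 + y^2*z + 3*x*y - z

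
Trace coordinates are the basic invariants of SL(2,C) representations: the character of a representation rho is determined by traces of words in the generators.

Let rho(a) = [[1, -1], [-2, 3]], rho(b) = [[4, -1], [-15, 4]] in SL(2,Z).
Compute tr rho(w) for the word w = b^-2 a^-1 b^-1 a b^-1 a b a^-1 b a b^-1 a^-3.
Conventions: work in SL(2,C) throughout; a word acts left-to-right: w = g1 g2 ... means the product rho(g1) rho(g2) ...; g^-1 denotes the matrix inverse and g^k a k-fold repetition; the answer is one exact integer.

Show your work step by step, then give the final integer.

rho(b^-1) = [[4, 1], [15, 4]]
... * rho(b^-1) = [[4, 1], [15, 4]]  ->  [[31, 8], [120, 31]]
... * rho(a^-1) = [[3, 1], [2, 1]]  ->  [[109, 39], [422, 151]]
... * rho(b^-1) = [[4, 1], [15, 4]]  ->  [[1021, 265], [3953, 1026]]
... * rho(a) = [[1, -1], [-2, 3]]  ->  [[491, -226], [1901, -875]]
... * rho(b^-1) = [[4, 1], [15, 4]]  ->  [[-1426, -413], [-5521, -1599]]
... * rho(a) = [[1, -1], [-2, 3]]  ->  [[-600, 187], [-2323, 724]]
... * rho(b) = [[4, -1], [-15, 4]]  ->  [[-5205, 1348], [-20152, 5219]]
... * rho(a^-1) = [[3, 1], [2, 1]]  ->  [[-12919, -3857], [-50018, -14933]]
... * rho(b) = [[4, -1], [-15, 4]]  ->  [[6179, -2509], [23923, -9714]]
... * rho(a) = [[1, -1], [-2, 3]]  ->  [[11197, -13706], [43351, -53065]]
... * rho(b^-1) = [[4, 1], [15, 4]]  ->  [[-160802, -43627], [-622571, -168909]]
... * rho(a^-1) = [[3, 1], [2, 1]]  ->  [[-569660, -204429], [-2205531, -791480]]
... * rho(a^-1) = [[3, 1], [2, 1]]  ->  [[-2117838, -774089], [-8199553, -2997011]]
... * rho(a^-1) = [[3, 1], [2, 1]]  ->  [[-7901692, -2891927], [-30592681, -11196564]]
tr = -7901692 + -11196564 = -19098256

-19098256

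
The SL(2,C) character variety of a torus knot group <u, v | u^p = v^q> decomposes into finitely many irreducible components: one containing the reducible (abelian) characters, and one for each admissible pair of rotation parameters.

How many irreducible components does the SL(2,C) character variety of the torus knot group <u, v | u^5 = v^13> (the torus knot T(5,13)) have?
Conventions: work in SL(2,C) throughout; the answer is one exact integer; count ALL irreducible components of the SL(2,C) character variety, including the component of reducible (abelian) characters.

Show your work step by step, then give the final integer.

For T(5,13): irreducibility forces the central element u^5 = v^13 to one of +I, -I.
On an irreducible component, tr(u) is locked at 2*cos(pi*alpha/5) for some alpha in 1..4, and tr(v) at 2*cos(pi*beta/13) for some beta in 1..12.
The two central values (-1)^alpha I and (-1)^beta I must be the same matrix, so alpha and beta share a parity.
Enumerate parity-matched pairs: 2*6 odd-odd plus 2*6 even-even gives 24.
components with irreducible characters: 24; plus the single component of reducible (abelian) characters: total 25.

25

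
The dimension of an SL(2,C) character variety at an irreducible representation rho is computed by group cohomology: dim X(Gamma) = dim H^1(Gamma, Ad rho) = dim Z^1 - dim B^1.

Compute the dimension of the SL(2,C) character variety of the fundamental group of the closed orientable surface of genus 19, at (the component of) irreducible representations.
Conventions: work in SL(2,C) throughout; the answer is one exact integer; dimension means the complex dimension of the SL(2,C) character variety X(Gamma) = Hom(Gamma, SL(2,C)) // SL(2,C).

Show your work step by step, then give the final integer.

108

pi_1 of the closed genus-19 surface has 38 generators bound by the single product-of-commutators relator.
Unconstrained cocycle data is one sl_2 vector per generator (114 dimensions), cut by the relator condition d_2(z) = 0.
d_2 is surjective at irreducible rho (its cokernel H^2 is dual to H^0 = 0), so dim Z^1 = 114 - 3 = 111.
Coboundaries contribute dim B^1 = 3 (injective at irreducible rho).
dim H^1 = 111 - 3 = 108 = dim X.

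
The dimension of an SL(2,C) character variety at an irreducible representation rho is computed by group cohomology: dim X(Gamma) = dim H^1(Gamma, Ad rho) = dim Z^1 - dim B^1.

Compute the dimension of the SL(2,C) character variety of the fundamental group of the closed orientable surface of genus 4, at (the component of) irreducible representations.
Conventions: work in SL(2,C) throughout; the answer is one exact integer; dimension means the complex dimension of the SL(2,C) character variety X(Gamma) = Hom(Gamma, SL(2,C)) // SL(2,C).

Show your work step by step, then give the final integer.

The genus-4 surface group: 2g = 8 generators, one relator prod [a_i, b_i].
Unconstrained cocycle data is one sl_2 vector per generator (24 dimensions), cut by the relator condition d_2(z) = 0.
d_2 is surjective at irreducible rho (its cokernel H^2 is dual to H^0 = 0), so dim Z^1 = 24 - 3 = 21.
Coboundaries contribute dim B^1 = 3 (injective at irreducible rho).
Hence dim X = 21 - 3 = 18.

18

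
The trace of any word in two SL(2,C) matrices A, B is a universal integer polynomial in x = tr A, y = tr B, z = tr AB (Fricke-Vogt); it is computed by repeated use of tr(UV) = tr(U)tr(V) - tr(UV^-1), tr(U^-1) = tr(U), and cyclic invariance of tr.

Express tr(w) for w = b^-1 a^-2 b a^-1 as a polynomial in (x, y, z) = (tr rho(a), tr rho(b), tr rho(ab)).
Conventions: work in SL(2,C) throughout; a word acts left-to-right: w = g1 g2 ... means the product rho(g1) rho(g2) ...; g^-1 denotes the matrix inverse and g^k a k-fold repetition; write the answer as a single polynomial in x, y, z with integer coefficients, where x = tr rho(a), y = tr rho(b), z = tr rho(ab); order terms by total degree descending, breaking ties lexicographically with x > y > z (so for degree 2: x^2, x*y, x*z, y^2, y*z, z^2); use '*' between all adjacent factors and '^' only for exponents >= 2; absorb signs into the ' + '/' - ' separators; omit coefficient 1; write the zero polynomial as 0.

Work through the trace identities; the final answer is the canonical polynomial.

next, tr(b a^-1) = tr(b)*tr(a) - tr(b a)  (eliminate a^-1) = x*y - z
tr(a^-1 b a^-1) = tr(b a^-1)*tr(a) - tr(b)  (eliminate a^-1) = x^2*y - x*z - y
next, tr(b^2) = tr(b)*tr(b) - tr(1)  (reduce the b square) = y^2 - 2
tr(b^2 a) = tr(b)*tr(a b) - tr(a)  (reduce the b square) = y*z - x
next, tr(b a^-1 b) = tr(b^2)*tr(a) - tr(b^2 a)  (eliminate a^-1) = x*y^2 - y*z - x
tr(b a b a) = tr(b a)*tr(b a) - tr(1)  (split on b) = z^2 - 2
tr(b a^-1 b a) = tr(b a b)*tr(a) - tr(b a b a)  (eliminate a^-1) = x*y*z - x^2 - z^2 + 2
and tr(a^-1 b a^-1 b) = tr(b a^-1 b)*tr(a) - tr(b a^-1 b a)  (eliminate a^-1) = x^2*y^2 - 2*x*y*z + z^2 - 2
tr(b a^-1 b^-1 a^-1) = tr(a^-1 b a^-1)*tr(b) - tr(a^-1 b a^-1 b)  (eliminate b^-1) = x*y*z - y^2 - z^2 + 2
tr(b^-1 a^-2 b a^-1) = tr(b a^-1 b^-1 a^-1)*tr(a) - tr(b a^-1 b^-1)  (eliminate a^-1) = x^2*y*z - x*y^2 - x*z^2 + x

x^2*y*z - x*y^2 - x*z^2 + x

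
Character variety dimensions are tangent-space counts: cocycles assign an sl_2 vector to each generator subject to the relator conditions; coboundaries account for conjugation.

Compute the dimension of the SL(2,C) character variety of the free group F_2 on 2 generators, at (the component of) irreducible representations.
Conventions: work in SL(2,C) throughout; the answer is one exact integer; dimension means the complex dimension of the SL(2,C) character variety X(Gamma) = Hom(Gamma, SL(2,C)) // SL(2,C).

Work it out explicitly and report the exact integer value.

3

Here Gamma is free of rank 2 — no relator constrains a cocycle.
So Z^1 = (sl_2)^2 in full: dim Z^1 = 6.
At an irreducible rho the centralizer of the image in sl_2 is 0, so the coboundary map sl_2 -> Z^1 is injective: dim B^1 = 3.
dim X = dim H^1 = dim Z^1 - dim B^1 = 6 - 3 = 3.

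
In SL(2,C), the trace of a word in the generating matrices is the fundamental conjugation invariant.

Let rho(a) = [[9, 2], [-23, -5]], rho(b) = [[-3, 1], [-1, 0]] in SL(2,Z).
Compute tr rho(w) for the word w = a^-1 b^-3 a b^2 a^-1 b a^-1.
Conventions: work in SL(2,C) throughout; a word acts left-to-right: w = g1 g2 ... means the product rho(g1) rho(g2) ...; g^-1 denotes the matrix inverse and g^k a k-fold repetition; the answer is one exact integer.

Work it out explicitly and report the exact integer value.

rho(a^-1) = [[-5, -2], [23, 9]]
... * rho(b^-1) = [[0, -1], [1, -3]]  ->  [[-2, 11], [9, -50]]
... * rho(b^-1) = [[0, -1], [1, -3]]  ->  [[11, -31], [-50, 141]]
... * rho(b^-1) = [[0, -1], [1, -3]]  ->  [[-31, 82], [141, -373]]
... * rho(a) = [[9, 2], [-23, -5]]  ->  [[-2165, -472], [9848, 2147]]
... * rho(b) = [[-3, 1], [-1, 0]]  ->  [[6967, -2165], [-31691, 9848]]
... * rho(b) = [[-3, 1], [-1, 0]]  ->  [[-18736, 6967], [85225, -31691]]
... * rho(a^-1) = [[-5, -2], [23, 9]]  ->  [[253921, 100175], [-1155018, -455669]]
... * rho(b) = [[-3, 1], [-1, 0]]  ->  [[-861938, 253921], [3920723, -1155018]]
... * rho(a^-1) = [[-5, -2], [23, 9]]  ->  [[10149873, 4009165], [-46169029, -18236608]]
tr = 10149873 + -18236608 = -8086735

-8086735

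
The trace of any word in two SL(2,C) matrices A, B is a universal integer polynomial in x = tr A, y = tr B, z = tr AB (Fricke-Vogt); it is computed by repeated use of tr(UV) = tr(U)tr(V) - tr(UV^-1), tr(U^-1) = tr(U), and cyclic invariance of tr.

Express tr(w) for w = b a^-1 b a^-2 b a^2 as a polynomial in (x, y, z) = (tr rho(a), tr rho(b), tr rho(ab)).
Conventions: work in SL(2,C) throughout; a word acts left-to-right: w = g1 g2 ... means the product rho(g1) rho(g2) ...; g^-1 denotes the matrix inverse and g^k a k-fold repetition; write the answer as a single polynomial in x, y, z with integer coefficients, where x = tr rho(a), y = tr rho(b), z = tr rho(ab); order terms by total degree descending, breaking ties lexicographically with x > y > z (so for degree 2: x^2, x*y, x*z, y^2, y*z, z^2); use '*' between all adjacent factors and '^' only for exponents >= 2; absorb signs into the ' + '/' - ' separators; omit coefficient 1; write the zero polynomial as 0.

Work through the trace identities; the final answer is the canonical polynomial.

x^4*y^2*z - x^5*y - x^3*y^3 - 2*x^3*y*z^2 + x^4*z + x^2*y^2*z + x^2*z^3 + 4*x^3*y + x*y^3 - 4*x^2*z - y^2*z - 2*x*y + z

reduce: trace(b^2 a) = trace(b)*trace(a b) - trace(a)  (reduce the b square) = y*z - x
trace(b^2) = trace(b)*trace(b) - trace(1)  (reduce the b square) = y^2 - 2
trace(a^2 b^2) = trace(a)*trace(b^2 a) - trace(b^2)  (reduce the a square) = x*y*z - x^2 - y^2 + 2
trace(a^2 b) = trace(a)*trace(b a) - trace(b)  (reduce the a square) = x*z - y
reduce: trace(b a^2 b^2) = trace(b)*trace(a^2 b^2) - trace(a^2 b)  (reduce the b square) = x*y^2*z - x^2*y - y^3 - x*z + 3*y
so trace(a b a b) = trace(a b)*trace(a b) - trace(1)  (split on a) = z^2 - 2
trace(b^2 a b a) = trace(b)*trace(a b a b) - trace(a b a)  (reduce the b square) = y*z^2 - x*z - y
so trace(b^2 a b) = trace(b)*trace(a b^2) - trace(a b)  (reduce the b square) = y^2*z - x*y - z
reduce: trace(b a^2 b^2 a) = trace(a)*trace(b^2 a b a) - trace(b^2 a b)  (reduce the a square) = x*y*z^2 - x^2*z - y^2*z + z
trace(b a^2 b^2 a^-1) = trace(b a^2 b^2)*trace(a) - trace(b a^2 b^2 a)  (eliminate a^-1) = x^2*y^2*z - x^3*y - x*y^3 - x*y*z^2 + y^2*z + 3*x*y - z
reduce: trace(b a^-2 b a^2 b) = trace(b a^2 b^2 a^-1)*trace(a) - trace(b a^2 b^2)  (eliminate a^-1) = x^3*y^2*z - x^4*y - x^2*y^3 - x^2*y*z^2 + 4*x^2*y + y^3 - 3*y
reduce: trace(a^2 b a b) = trace(a)*trace(b a b a) - trace(b a b)  (reduce the a square) = x*z^2 - y*z - x
so trace(a^2 b a) = trace(a)*trace(b a^2) - trace(b a)  (reduce the a square) = x^2*z - x*y - z
trace(b a^2 b a b) = trace(b)*trace(a^2 b a b) - trace(a^2 b a)  (reduce the b square) = x*y*z^2 - x^2*z - y^2*z + z
trace(b a b a b a) = trace(b a)*trace(b a b a) - trace(b^-1 a^-1)  (split on b) = z^3 - 3*z
trace(b a^2 b a b a) = trace(a)*trace(b a b a b a) - trace(b a b a b)  (reduce the a square) = x*z^3 - y*z^2 - 2*x*z + y
trace(a^-1 b a^2 b a b) = trace(b a^2 b a b)*trace(a) - trace(b a^2 b a b a)  (eliminate a^-1) = x^2*y*z^2 - x^3*z - x*y^2*z - x*z^3 + y*z^2 + 3*x*z - y
trace(b a^-2 b a^2 b a) = trace(a^-1 b a^2 b a b)*trace(a) - trace(a^-1 b a^2 b a b a)  (eliminate a^-1) = x^3*y*z^2 - x^4*z - x^2*y^2*z - x^2*z^3 + 4*x^2*z + y^2*z - x*y - z
trace(b a^-1 b a^-2 b a^2) = trace(b a^-2 b a^2 b)*trace(a) - trace(b a^-2 b a^2 b a)  (eliminate a^-1) = x^4*y^2*z - x^5*y - x^3*y^3 - 2*x^3*y*z^2 + x^4*z + x^2*y^2*z + x^2*z^3 + 4*x^3*y + x*y^3 - 4*x^2*z - y^2*z - 2*x*y + z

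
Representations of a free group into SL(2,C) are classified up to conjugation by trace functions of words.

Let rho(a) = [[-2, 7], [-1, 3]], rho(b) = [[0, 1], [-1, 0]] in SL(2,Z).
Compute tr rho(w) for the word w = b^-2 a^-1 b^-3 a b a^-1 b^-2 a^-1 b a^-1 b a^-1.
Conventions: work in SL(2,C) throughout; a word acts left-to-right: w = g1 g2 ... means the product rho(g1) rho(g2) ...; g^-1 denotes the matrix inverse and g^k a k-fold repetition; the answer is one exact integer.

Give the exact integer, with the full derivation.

-3905

rho(b^-1) = [[0, -1], [1, 0]]
... * rho(b^-1) = [[0, -1], [1, 0]]  ->  [[-1, 0], [0, -1]]
... * rho(a^-1) = [[3, -7], [1, -2]]  ->  [[-3, 7], [-1, 2]]
... * rho(b^-1) = [[0, -1], [1, 0]]  ->  [[7, 3], [2, 1]]
... * rho(b^-1) = [[0, -1], [1, 0]]  ->  [[3, -7], [1, -2]]
... * rho(b^-1) = [[0, -1], [1, 0]]  ->  [[-7, -3], [-2, -1]]
... * rho(a) = [[-2, 7], [-1, 3]]  ->  [[17, -58], [5, -17]]
... * rho(b) = [[0, 1], [-1, 0]]  ->  [[58, 17], [17, 5]]
... * rho(a^-1) = [[3, -7], [1, -2]]  ->  [[191, -440], [56, -129]]
... * rho(b^-1) = [[0, -1], [1, 0]]  ->  [[-440, -191], [-129, -56]]
... * rho(b^-1) = [[0, -1], [1, 0]]  ->  [[-191, 440], [-56, 129]]
... * rho(a^-1) = [[3, -7], [1, -2]]  ->  [[-133, 457], [-39, 134]]
... * rho(b) = [[0, 1], [-1, 0]]  ->  [[-457, -133], [-134, -39]]
... * rho(a^-1) = [[3, -7], [1, -2]]  ->  [[-1504, 3465], [-441, 1016]]
... * rho(b) = [[0, 1], [-1, 0]]  ->  [[-3465, -1504], [-1016, -441]]
... * rho(a^-1) = [[3, -7], [1, -2]]  ->  [[-11899, 27263], [-3489, 7994]]
tr = -11899 + 7994 = -3905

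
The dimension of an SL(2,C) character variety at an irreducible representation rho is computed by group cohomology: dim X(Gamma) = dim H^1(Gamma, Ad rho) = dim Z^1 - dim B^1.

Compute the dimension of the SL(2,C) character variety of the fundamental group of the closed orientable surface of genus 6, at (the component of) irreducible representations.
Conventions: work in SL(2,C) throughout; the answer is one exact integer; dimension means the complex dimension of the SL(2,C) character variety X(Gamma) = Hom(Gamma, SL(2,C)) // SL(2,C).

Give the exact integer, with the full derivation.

pi_1 of the closed genus-6 surface has 12 generators bound by the single product-of-commutators relator.
Before the relator condition, cocycle space has dim 3*12 = 36.
d_2 is surjective at irreducible rho (its cokernel H^2 is dual to H^0 = 0), so dim Z^1 = 36 - 3 = 33.
dim B^1 = 3 (coboundaries, injective at irreducible rho).
dim H^1 = 33 - 3 = 30 = dim X.

30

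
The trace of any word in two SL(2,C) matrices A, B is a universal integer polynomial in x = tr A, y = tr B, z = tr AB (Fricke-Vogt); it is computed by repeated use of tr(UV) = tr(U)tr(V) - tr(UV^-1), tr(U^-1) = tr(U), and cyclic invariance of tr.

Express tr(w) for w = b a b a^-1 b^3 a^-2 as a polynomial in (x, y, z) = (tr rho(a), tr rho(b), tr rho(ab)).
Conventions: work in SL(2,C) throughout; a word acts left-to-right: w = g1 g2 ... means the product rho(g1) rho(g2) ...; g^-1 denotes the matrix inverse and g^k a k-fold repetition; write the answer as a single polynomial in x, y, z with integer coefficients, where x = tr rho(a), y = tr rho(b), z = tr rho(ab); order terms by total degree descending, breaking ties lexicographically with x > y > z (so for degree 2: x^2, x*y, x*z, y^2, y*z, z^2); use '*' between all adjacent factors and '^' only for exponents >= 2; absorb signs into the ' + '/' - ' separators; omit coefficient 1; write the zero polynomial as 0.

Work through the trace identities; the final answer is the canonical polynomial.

x^3*y^4*z - x^4*y^3 - 2*x^2*y^3*z^2 - x^3*y^2*z - x*y^4*z + x*y^2*z^3 + 2*x^4*y + 3*x^2*y^3 + 3*x^2*y*z^2 + y^3*z^2 - x^3*z - x*z^3 - 7*x^2*y - y^3 - 2*y*z^2 + 3*x*z + 3*y

and tr(b a b) = tr(b) * tr(a b) - tr(a)   [square of b] = y*z - x
tr(a b^3) = tr(b) * tr(b a b) - tr(b a)   [square of b] = y^2*z - x*y - z
tr(b a b^3) = tr(b) * tr(a b^3) - tr(a b^2)   [square of b] = y^3*z - x*y^2 - 2*y*z + x
and tr(b^4 a b) = tr(b) * tr(b a b^3) - tr(b a b^2)   [square of b] = y^4*z - x*y^3 - 3*y^2*z + 2*x*y + z
next, tr(a b a b) = tr(a b) * tr(a b) - tr(1)   [split at a repeated a] = z^2 - 2
tr(a b a) = tr(a) * tr(b a) - tr(b)   [square of a] = x*z - y
next, tr(a b a b^2) = tr(b) * tr(a b a b) - tr(a b a)   [square of b] = y*z^2 - x*z - y
next, tr(a b a b^3) = tr(b) * tr(a b a b^2) - tr(a b a b)   [square of b] = y^2*z^2 - x*y*z - y^2 - z^2 + 2
tr(b^4 a b a) = tr(b) * tr(a b a b^3) - tr(a b a b^2)   [square of b] = y^3*z^2 - x*y^2*z - y^3 - 2*y*z^2 + x*z + 3*y
next, tr(b a b a^-1 b^3) = tr(b^4 a b) * tr(a) - tr(b^4 a b a)   [inverse elimination on a] = x*y^4*z - x^2*y^3 - y^3*z^2 - 2*x*y^2*z + 2*x^2*y + y^3 + 2*y*z^2 - 3*y
tr(a b a b a b) = tr(a b) * tr(a b a b) - tr(a^-1 b^-1)   [split at a repeated a] = z^3 - 3*z
next, tr(a b a b a) = tr(a) * tr(b a b a) - tr(b a b)   [square of a] = x*z^2 - y*z - x
next, tr(b a b a b a b) = tr(b) * tr(a b a b a b) - tr(a b a b a)   [square of b] = y*z^3 - x*z^2 - 2*y*z + x
tr(b^3 a b a b a) = tr(b) * tr(b a b a b a b) - tr(b a b a b a)   [square of b] = y^2*z^3 - x*y*z^2 - 2*y^2*z - z^3 + x*y + 3*z
and tr(b a b a^-1 b^3 a) = tr(b^3 a b a b) * tr(a) - tr(b^3 a b a b a)   [inverse elimination on a] = x*y^3*z^2 - x^2*y^2*z - y^2*z^3 - x*y^3 - x*y*z^2 + x^2*z + 2*y^2*z + z^3 + 2*x*y - 3*z
next, tr(a^-1 b a b a^-1 b^3) = tr(b a b a^-1 b^3) * tr(a) - tr(b a b a^-1 b^3 a)   [inverse elimination on a] = x^2*y^4*z - x^3*y^3 - 2*x*y^3*z^2 - x^2*y^2*z + y^2*z^3 + 2*x^3*y + 2*x*y^3 + 3*x*y*z^2 - x^2*z - 2*y^2*z - z^3 - 5*x*y + 3*z
and tr(b a b a^-1 b^3 a^-2) = tr(a^-1 b a b a^-1 b^3) * tr(a) - tr(a^-1 b a b a^-1 b^3 a)   [inverse elimination on a] = x^3*y^4*z - x^4*y^3 - 2*x^2*y^3*z^2 - x^3*y^2*z - x*y^4*z + x*y^2*z^3 + 2*x^4*y + 3*x^2*y^3 + 3*x^2*y*z^2 + y^3*z^2 - x^3*z - x*z^3 - 7*x^2*y - y^3 - 2*y*z^2 + 3*x*z + 3*y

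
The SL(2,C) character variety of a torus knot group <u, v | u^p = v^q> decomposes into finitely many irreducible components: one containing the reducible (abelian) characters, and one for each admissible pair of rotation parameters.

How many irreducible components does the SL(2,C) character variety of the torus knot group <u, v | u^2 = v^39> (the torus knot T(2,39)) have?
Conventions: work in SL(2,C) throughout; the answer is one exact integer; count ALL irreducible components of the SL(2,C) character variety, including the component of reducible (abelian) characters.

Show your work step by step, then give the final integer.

In the torus knot group T(2,39), u^2 = v^39 is central, so an irreducible representation sends it to +I or -I (Schur).
This locks tr(u) to 2*cos(pi*alpha/2), alpha in 1..1, and tr(v) to 2*cos(pi*beta/39), beta in 1..38, on each component of irreducible characters.
The two central values (-1)^alpha I and (-1)^beta I must be the same matrix, so alpha and beta share a parity.
Counting: 1 odd alphas x 19 odd betas + 0 even alphas x 19 even betas = 19 + 0 = 19.
That is 19 components of irreducible characters, and with the reducible (abelian) component the total is 20.

20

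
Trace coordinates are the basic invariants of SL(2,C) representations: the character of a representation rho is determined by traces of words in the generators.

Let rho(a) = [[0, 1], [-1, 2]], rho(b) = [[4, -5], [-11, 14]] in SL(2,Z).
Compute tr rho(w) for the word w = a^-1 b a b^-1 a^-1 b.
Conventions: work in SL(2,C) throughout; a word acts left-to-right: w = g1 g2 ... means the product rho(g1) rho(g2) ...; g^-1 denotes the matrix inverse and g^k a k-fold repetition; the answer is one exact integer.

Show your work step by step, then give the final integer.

rho(a^-1) = [[2, -1], [1, 0]]
... * rho(b) = [[4, -5], [-11, 14]]  ->  [[19, -24], [4, -5]]
... * rho(a) = [[0, 1], [-1, 2]]  ->  [[24, -29], [5, -6]]
... * rho(b^-1) = [[14, 5], [11, 4]]  ->  [[17, 4], [4, 1]]
... * rho(a^-1) = [[2, -1], [1, 0]]  ->  [[38, -17], [9, -4]]
... * rho(b) = [[4, -5], [-11, 14]]  ->  [[339, -428], [80, -101]]
tr = 339 + -101 = 238

238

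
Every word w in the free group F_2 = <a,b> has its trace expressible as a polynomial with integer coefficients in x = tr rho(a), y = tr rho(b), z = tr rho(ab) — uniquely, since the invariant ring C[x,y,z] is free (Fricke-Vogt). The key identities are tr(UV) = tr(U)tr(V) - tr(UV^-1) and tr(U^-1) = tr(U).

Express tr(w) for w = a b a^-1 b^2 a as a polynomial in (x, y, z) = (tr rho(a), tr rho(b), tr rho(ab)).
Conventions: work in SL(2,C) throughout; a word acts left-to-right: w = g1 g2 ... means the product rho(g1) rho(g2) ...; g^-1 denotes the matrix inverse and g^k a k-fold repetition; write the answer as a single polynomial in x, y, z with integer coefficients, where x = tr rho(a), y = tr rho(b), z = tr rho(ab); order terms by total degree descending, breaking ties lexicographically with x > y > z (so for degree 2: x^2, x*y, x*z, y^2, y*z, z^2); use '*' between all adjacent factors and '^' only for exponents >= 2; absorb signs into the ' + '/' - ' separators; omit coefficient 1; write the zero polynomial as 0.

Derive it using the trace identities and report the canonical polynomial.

x^2*y^2*z - x^3*y - x*y^3 - x*y*z^2 + y^2*z + 3*x*y - z

trace(b^2 a) = trace(b) trace(a b) - trace(a) = y*z - x
trace(b^2) = trace(b) trace(b) - trace(1) = y^2 - 2
trace(b a^2 b) = trace(a) trace(b^2 a) - trace(b^2) = x*y*z - x^2 - y^2 + 2
trace(b a^2) = trace(a) trace(b a) - trace(b) = x*z - y
trace(b^2 a^2 b) = trace(b) trace(b a^2 b) - trace(b a^2) = x*y^2*z - x^2*y - y^3 - x*z + 3*y
trace(a b a b) = trace(b a) trace(b a) - trace(1)   [split at repeated b] = z^2 - 2
trace(b a b^2 a) = trace(b) trace(a b a b) - trace(a b a) = y*z^2 - x*z - y
trace(b a b^2) = trace(b) trace(b a b) - trace(b a) = y^2*z - x*y - z
trace(b^2 a^2 b a) = trace(a) trace(b a b^2 a) - trace(b a b^2) = x*y*z^2 - x^2*z - y^2*z + z
trace(a b a^-1 b^2 a) = trace(b^2 a^2 b) trace(a) - trace(b^2 a^2 b a) = x^2*y^2*z - x^3*y - x*y^3 - x*y*z^2 + y^2*z + 3*x*y - z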